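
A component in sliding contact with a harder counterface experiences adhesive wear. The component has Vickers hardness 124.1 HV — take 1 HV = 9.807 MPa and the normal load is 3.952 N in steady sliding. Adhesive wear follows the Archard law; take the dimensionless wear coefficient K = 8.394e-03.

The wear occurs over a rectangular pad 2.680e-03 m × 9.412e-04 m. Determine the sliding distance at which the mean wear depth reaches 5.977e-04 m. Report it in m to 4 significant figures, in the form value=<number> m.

value=55.31 m

Intermediates are displayed rounded, and all working math maintains full float precision; rounded once at the end: 4 significant figures.
Convert: Hardness H = 124.1 HV × 9.807 MPa/HV = 1217 MPa = 1.217e+09 Pa.
Convert: Contact area A = 2.680e-03 m × 9.412e-04 m = 2.522e-06 m².
Restated in SI base units: W = 3.952 N, H = 1.217e+09 Pa, K = 8.394e-03.
Limit volume V_lim = h_lim·A = 5.977e-04 · 2.522e-06 = 1.508e-09 m³.
Inverting, life L = V_lim·H/(K·W) = 1.508e-09 · 1.217e+09 / (8.394e-03 · 3.952) = 55.31 m.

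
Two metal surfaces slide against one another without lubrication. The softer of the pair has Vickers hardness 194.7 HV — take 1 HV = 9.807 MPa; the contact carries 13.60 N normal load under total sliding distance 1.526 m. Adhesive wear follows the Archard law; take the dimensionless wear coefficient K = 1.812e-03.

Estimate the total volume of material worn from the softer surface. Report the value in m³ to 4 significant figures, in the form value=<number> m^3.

value=1.969e-11 m^3

All working math carries exact precision; intermediate values are displayed rounded — a single final rounding to four significant digits.
Hardness H = 194.7 HV × 9.807 MPa/HV = 1909 MPa = 1.909e+09 Pa.
In SI base units: W = 13.60 N, H = 1.909e+09 Pa, K = 1.812e-03.
Volume removed: V = K·W·L/H = 1.812e-03 · 13.60 · 1.526 / 1.909e+09 = 1.969e-11 m³.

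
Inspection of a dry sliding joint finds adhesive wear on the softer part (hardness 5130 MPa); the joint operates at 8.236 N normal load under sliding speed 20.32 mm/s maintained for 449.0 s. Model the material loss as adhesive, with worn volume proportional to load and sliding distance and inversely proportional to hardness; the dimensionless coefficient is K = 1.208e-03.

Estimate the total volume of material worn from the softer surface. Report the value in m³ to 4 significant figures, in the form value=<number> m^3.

value=1.769e-11 m^3

All working math holds full precision, and displayed values are rounded — rounded once at the end, at 4 significant digits.
Sliding speed v = 20.32 mm/s = 0.02032 m/s. Distance covered L = v·t = 0.02032 m/s × 449.0 s = 9.124 m.
Hardness H = 5130 MPa = 5.130e+09 Pa.
Working in SI base units: W = 8.236 N, H = 5.130e+09 Pa, K = 1.208e-03.
Wear volume V = K·W·L/H = 1.208e-03 · 8.236 · 9.124 / 5.130e+09 = 1.769e-11 m³.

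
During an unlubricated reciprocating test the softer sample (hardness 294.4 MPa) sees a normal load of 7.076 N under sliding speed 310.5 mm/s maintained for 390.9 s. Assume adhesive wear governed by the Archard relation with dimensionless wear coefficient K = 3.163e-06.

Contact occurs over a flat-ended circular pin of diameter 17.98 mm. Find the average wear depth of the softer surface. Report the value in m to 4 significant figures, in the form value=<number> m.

value=3.634e-08 m

The algebra holds full precision; the intermediates are displayed rounded — one final rounding, at 4 significant digits.
Convert: Sliding speed v = 310.5 mm/s = 0.3105 m/s. The distance L = v·t = 0.3105 m/s × 390.9 s = 121.4 m.
Convert: Hardness H = 294.4 MPa = 2.944e+08 Pa.
Convert: Pin diameter d = 17.98 mm = 0.01798 m. Contact area A = π·d²/4 = π·(0.01798 m)²/4 = 2.539e-04 m².
SI base units throughout: W = 7.076 N, H = 2.944e+08 Pa, K = 3.163e-06.
Archard relation: V = K·W·L/H = 3.163e-06 · 7.076 · 121.4 / 2.944e+08 = 9.227e-12 m³.
Average depth h = V/A = 9.227e-12 / 2.539e-04 = 3.634e-08 m.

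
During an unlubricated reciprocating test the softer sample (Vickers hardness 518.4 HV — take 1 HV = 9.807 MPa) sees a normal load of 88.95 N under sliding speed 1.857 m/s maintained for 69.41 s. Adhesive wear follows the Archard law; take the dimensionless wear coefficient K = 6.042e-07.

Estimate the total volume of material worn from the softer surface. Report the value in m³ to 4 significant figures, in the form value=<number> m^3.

Each operation runs at full precision. Intermediates appear rounded, and one last rounding: 4 significant digits.
Convert: The distance L = v·t = 1.857 m/s × 69.41 s = 128.9 m.
Convert: Hardness H = 518.4 HV × 9.807 MPa/HV = 5084 MPa = 5.084e+09 Pa.
In SI base units: W = 88.95 N, H = 5.084e+09 Pa, K = 6.042e-07.
By Archard's law, V = K·W·L/H = 6.042e-07 · 88.95 · 128.9 / 5.084e+09 = 1.363e-12 m³.

value=1.363e-12 m^3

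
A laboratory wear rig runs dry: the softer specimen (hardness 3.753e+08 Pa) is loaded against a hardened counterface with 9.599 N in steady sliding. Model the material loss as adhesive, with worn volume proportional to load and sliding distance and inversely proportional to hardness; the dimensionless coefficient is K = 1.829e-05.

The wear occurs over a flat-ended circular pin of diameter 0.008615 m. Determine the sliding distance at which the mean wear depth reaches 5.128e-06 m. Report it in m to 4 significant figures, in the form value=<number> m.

Intermediate values are shown rounded. Every step maintains exact precision. Rounded just once to 4 significant digits.
Contact area A = π·d²/4 = π·(0.008615 m)²/4 = 5.829e-05 m².
Restated in SI base units: W = 9.599 N, H = 3.753e+08 Pa, K = 1.829e-05.
Volume at the limit: V_lim = h_lim·A = 5.128e-06 · 5.829e-05 = 2.989e-10 m³.
So the life L = V_lim·H/(K·W) = 2.989e-10 · 3.753e+08 / (1.829e-05 · 9.599) = 639.0 m.

value=639.0 m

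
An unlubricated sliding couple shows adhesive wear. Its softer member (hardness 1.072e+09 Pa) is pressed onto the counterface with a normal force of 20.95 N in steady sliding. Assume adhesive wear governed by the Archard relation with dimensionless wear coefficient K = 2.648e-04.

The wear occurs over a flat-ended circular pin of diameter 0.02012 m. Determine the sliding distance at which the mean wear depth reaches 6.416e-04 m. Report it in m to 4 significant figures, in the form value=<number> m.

Intermediate values appear rounded; the computation keeps full float precision, and rounded just once, at four significant figures.
Contact area A = π·d²/4 = π·(0.02012 m)²/4 = 3.179e-04 m².
As SI base values: W = 20.95 N, H = 1.072e+09 Pa, K = 2.648e-04.
Permissible volume V_lim = h_lim·A = 6.416e-04 · 3.179e-04 = 2.040e-07 m³.
Life L = V_lim·H/(K·W) = 2.040e-07 · 1.072e+09 / (2.648e-04 · 20.95) = 3.942e+04 m.

value=3.942e+04 m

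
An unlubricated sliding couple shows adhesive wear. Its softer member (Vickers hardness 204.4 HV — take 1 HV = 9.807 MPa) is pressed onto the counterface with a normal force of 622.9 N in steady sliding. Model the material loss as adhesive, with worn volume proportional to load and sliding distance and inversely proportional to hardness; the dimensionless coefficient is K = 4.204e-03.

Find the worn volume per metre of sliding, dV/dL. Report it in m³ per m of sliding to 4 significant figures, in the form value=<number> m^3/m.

value=1.306e-09 m^3/m

The algebra carries exact precision, and the intermediates are displayed rounded. Rounded just once to four significant figures.
Convert: Hardness H = 204.4 HV × 9.807 MPa/HV = 2005 MPa = 2.005e+09 Pa.
In SI base units, W = 622.9 N, H = 2.005e+09 Pa, K = 4.204e-03.
Volumetric rate dV/dL = K·W/H, per unit distance: 4.204e-03 · 622.9 / 2.005e+09 = 1.306e-09 m³/m.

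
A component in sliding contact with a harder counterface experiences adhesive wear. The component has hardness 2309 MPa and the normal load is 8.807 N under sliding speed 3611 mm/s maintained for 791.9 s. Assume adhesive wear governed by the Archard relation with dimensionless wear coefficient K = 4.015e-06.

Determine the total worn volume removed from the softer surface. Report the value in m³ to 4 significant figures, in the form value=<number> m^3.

Intermediates are displayed rounded; all arithmetic runs at exact precision. Rounded just once, at four significant digits.
Sliding speed v = 3611 mm/s = 3.611 m/s. Total distance L = v·t = 3.611 m/s × 791.9 s = 2860 m.
Hardness H = 2309 MPa = 2.309e+09 Pa.
In SI base units: W = 8.807 N, H = 2.309e+09 Pa, K = 4.015e-06.
The Archard volume V = K·W·L/H = 4.015e-06 · 8.807 · 2860 / 2.309e+09 = 4.379e-11 m³.

value=4.379e-11 m^3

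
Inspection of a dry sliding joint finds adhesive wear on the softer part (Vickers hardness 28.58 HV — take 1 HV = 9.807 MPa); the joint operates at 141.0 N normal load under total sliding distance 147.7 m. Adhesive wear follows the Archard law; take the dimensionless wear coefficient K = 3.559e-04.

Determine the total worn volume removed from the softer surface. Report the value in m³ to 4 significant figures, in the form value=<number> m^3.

The intermediates are displayed rounded, and every step maintains full float precision — a lone final rounding: 4 significant digits.
Convert: Hardness H = 28.58 HV × 9.807 MPa/HV = 280.3 MPa = 2.803e+08 Pa.
Expressed in SI base units: W = 141.0 N, H = 2.803e+08 Pa, K = 3.559e-04.
Archard relation: V = K·W·L/H = 3.559e-04 · 141.0 · 147.7 / 2.803e+08 = 2.644e-08 m³.

value=2.644e-08 m^3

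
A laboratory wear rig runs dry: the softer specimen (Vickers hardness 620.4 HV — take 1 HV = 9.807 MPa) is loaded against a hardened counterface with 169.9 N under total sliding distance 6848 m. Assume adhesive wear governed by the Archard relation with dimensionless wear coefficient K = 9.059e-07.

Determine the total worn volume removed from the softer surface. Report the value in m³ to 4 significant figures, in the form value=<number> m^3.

value=1.732e-10 m^3

Intermediates appear rounded — the computation keeps full precision, and a single final rounding, at 4 significant figures.
Convert: Hardness H = 620.4 HV × 9.807 MPa/HV = 6084 MPa = 6.084e+09 Pa.
As SI base values: W = 169.9 N, H = 6.084e+09 Pa, K = 9.059e-07.
Wear volume V = K·W·L/H = 9.059e-07 · 169.9 · 6848 / 6.084e+09 = 1.732e-10 m³.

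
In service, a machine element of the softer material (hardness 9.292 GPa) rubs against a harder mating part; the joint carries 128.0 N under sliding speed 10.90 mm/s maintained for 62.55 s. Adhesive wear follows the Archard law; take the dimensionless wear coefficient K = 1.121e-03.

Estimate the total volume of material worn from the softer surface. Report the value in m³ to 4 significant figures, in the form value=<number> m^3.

value=1.053e-11 m^3

Intermediates are shown rounded; every step holds full float precision, and one last rounding: 4 significant figures.
Convert: Sliding speed v = 10.90 mm/s = 0.01090 m/s. The distance L = v·t = 0.01090 m/s × 62.55 s = 0.6818 m.
Convert: Hardness H = 9.292 GPa = 9.292e+09 Pa.
Working in SI base units: W = 128.0 N, H = 9.292e+09 Pa, K = 1.121e-03.
Apply Archard: V = K·W·L/H = 1.121e-03 · 128.0 · 0.6818 / 9.292e+09 = 1.053e-11 m³.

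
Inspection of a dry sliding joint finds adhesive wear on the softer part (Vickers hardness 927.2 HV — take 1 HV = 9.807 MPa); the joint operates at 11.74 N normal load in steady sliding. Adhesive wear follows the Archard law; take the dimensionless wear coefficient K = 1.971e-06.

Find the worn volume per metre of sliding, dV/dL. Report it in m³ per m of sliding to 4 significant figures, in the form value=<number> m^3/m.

Intermediates are displayed rounded. All working math runs at full precision; rounded once at the end: four significant digits.
Hardness H = 927.2 HV × 9.807 MPa/HV = 9093 MPa = 9.093e+09 Pa.
Expressed in SI base units: W = 11.74 N, H = 9.093e+09 Pa, K = 1.971e-06.
Volumetric rate dV/dL = K·W/H, per unit distance: 1.971e-06 · 11.74 / 9.093e+09 = 2.545e-15 m³/m.

value=2.545e-15 m^3/m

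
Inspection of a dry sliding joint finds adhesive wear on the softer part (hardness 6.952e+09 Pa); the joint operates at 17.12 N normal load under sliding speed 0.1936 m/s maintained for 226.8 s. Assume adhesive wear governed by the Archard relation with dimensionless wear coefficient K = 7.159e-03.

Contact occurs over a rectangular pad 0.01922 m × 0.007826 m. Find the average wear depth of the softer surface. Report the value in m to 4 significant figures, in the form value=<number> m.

value=5.146e-06 m

All working math carries full float precision, and intermediate values are shown rounded. Rounded just once to 4 significant digits.
Convert: The distance L = v·t = 0.1936 m/s × 226.8 s = 43.91 m.
Convert: Contact area A = 0.01922 m × 0.007826 m = 1.504e-04 m².
Collected in SI base units: W = 17.12 N, H = 6.952e+09 Pa, K = 7.159e-03.
Archard volume V = K·W·L/H = 7.159e-03 · 17.12 · 43.91 / 6.952e+09 = 7.741e-10 m³.
Wear depth h = V/A = 7.741e-10 / 1.504e-04 = 5.146e-06 m.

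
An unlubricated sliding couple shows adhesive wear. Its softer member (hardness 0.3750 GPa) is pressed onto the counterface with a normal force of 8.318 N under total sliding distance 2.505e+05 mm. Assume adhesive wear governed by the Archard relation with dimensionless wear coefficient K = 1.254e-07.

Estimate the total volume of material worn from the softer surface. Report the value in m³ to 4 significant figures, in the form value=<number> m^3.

All arithmetic runs at full precision. Intermediates are printed rounded, and rounded once at the end, at four significant digits.
Total distance L = 2.505e+05 mm = 250.5 m.
Hardness H = 0.3750 GPa = 3.750e+08 Pa.
In SI base units: W = 8.318 N, H = 3.750e+08 Pa, K = 1.254e-07.
Wear volume V = K·W·L/H = 1.254e-07 · 8.318 · 250.5 / 3.750e+08 = 6.968e-13 m³.

value=6.968e-13 m^3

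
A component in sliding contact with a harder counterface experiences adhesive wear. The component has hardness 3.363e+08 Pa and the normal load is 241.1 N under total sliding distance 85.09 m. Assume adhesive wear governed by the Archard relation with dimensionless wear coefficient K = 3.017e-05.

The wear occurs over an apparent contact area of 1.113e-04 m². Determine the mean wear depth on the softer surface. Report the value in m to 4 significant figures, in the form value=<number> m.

value=1.654e-05 m

All working math carries exact precision; intermediates are printed rounded. Rounded once at the end, at four significant digits.
Expressed in SI base units: W = 241.1 N, H = 3.363e+08 Pa, K = 3.017e-05.
Apply Archard: V = K·W·L/H = 3.017e-05 · 241.1 · 85.09 / 3.363e+08 = 1.840e-09 m³.
Mean depth h = V/A = 1.840e-09 / 1.113e-04 = 1.654e-05 m.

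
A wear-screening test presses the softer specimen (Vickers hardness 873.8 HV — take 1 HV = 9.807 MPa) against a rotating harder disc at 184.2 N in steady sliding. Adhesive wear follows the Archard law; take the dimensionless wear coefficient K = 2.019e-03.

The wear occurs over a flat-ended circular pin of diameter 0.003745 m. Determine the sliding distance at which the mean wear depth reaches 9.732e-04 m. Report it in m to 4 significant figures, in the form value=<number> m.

value=247.0 m

The intermediates appear rounded, and the algebra runs at full precision; one final rounding to 4 significant figures.
Hardness H = 873.8 HV × 9.807 MPa/HV = 8569 MPa = 8.569e+09 Pa.
Contact area A = π·d²/4 = π·(0.003745 m)²/4 = 1.102e-05 m².
As SI base values: W = 184.2 N, H = 8.569e+09 Pa, K = 2.019e-03.
Wearable volume V_lim = h_lim·A = 9.732e-04 · 1.102e-05 = 1.072e-08 m³.
Life L = V_lim·H/(K·W) = 1.072e-08 · 8.569e+09 / (2.019e-03 · 184.2) = 247.0 m.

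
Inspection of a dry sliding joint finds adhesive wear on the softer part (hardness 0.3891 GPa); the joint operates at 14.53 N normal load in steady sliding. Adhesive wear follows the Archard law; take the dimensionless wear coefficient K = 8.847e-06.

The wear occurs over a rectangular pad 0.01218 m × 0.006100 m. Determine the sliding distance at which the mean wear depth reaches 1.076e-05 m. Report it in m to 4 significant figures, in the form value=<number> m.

The computation runs at full precision; intermediate values are displayed rounded; one last rounding to 4 significant figures.
Convert: Hardness H = 0.3891 GPa = 3.891e+08 Pa.
Convert: Contact area A = 0.01218 m × 0.006100 m = 7.430e-05 m².
In SI base units: W = 14.53 N, H = 3.891e+08 Pa, K = 8.847e-06.
Limit volume V_lim = h_lim·A = 1.076e-05 · 7.430e-05 = 7.994e-10 m³.
Thus life L = V_lim·H/(K·W) = 7.994e-10 · 3.891e+08 / (8.847e-06 · 14.53) = 2420 m.

value=2420 m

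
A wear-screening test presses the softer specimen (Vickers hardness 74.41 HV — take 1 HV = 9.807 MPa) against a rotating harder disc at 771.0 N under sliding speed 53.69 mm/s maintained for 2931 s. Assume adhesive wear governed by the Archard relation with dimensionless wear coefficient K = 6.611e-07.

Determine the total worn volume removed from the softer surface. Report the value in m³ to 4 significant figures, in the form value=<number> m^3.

value=1.099e-10 m^3

Printed values are rounded; each operation runs at full float precision; one final rounding, at 4 significant digits.
Convert: Sliding speed v = 53.69 mm/s = 0.05369 m/s. Distance covered L = v·t = 0.05369 m/s × 2931 s = 157.4 m.
Convert: Hardness H = 74.41 HV × 9.807 MPa/HV = 729.7 MPa = 7.297e+08 Pa.
Restated in SI base units: W = 771.0 N, H = 7.297e+08 Pa, K = 6.611e-07.
By Archard's law, V = K·W·L/H = 6.611e-07 · 771.0 · 157.4 / 7.297e+08 = 1.099e-10 m³.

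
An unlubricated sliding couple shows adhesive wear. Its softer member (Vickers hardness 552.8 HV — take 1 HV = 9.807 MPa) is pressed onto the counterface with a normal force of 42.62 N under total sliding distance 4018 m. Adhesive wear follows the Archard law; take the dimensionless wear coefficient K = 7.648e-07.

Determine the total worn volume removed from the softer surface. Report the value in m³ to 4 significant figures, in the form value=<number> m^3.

Intermediate values are displayed rounded, and each operation holds full float precision. Rounded just once to four significant digits.
Hardness H = 552.8 HV × 9.807 MPa/HV = 5421 MPa = 5.421e+09 Pa.
Working in SI base units: W = 42.62 N, H = 5.421e+09 Pa, K = 7.648e-07.
Archard relation: V = K·W·L/H = 7.648e-07 · 42.62 · 4018 / 5.421e+09 = 2.416e-11 m³.

value=2.416e-11 m^3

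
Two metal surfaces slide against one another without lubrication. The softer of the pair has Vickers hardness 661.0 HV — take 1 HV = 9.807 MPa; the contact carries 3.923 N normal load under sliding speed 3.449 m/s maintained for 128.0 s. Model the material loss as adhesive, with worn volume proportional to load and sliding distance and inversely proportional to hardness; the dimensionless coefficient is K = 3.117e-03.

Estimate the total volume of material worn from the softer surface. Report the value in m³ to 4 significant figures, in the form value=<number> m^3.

value=8.328e-10 m^3

The intermediates are printed rounded, and all working math keeps full precision. Rounded once at the end, at four significant figures.
Convert: Sliding distance L = v·t = 3.449 m/s × 128.0 s = 441.5 m.
Convert: Hardness H = 661.0 HV × 9.807 MPa/HV = 6482 MPa = 6.482e+09 Pa.
SI base units throughout: W = 3.923 N, H = 6.482e+09 Pa, K = 3.117e-03.
Wear volume V = K·W·L/H = 3.117e-03 · 3.923 · 441.5 / 6.482e+09 = 8.328e-10 m³.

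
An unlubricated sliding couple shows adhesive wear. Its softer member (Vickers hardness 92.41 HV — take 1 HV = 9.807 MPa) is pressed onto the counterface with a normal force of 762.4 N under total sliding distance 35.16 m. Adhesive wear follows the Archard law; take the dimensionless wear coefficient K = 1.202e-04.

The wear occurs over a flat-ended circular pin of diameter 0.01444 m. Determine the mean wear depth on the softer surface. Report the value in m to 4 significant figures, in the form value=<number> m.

value=2.171e-05 m

The intermediates are displayed rounded, and all arithmetic carries full precision; a lone final rounding to four significant figures.
Convert: Hardness H = 92.41 HV × 9.807 MPa/HV = 906.3 MPa = 9.063e+08 Pa.
Convert: Contact area A = π·d²/4 = π·(0.01444 m)²/4 = 1.638e-04 m².
Expressed in SI base units: W = 762.4 N, H = 9.063e+08 Pa, K = 1.202e-04.
By Archard's law, V = K·W·L/H = 1.202e-04 · 762.4 · 35.16 / 9.063e+08 = 3.555e-09 m³.
Depth of wear h = V/A = 3.555e-09 / 1.638e-04 = 2.171e-05 m.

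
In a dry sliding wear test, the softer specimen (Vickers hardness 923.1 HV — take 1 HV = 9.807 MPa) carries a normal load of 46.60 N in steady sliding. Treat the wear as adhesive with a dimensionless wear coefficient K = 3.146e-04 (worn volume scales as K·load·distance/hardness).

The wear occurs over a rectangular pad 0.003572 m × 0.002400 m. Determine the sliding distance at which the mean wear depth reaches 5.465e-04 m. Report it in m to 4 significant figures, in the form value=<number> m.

value=2893 m

Each operation carries full precision; intermediate values are printed rounded — a lone final rounding to four significant figures.
Convert: Hardness H = 923.1 HV × 9.807 MPa/HV = 9053 MPa = 9.053e+09 Pa.
Convert: Contact area A = 0.003572 m × 0.002400 m = 8.573e-06 m².
Collected in SI base units: W = 46.60 N, H = 9.053e+09 Pa, K = 3.146e-04.
Limit volume V_lim = h_lim·A = 5.465e-04 · 8.573e-06 = 4.685e-09 m³.
Thus life L = V_lim·H/(K·W) = 4.685e-09 · 9.053e+09 / (3.146e-04 · 46.60) = 2893 m.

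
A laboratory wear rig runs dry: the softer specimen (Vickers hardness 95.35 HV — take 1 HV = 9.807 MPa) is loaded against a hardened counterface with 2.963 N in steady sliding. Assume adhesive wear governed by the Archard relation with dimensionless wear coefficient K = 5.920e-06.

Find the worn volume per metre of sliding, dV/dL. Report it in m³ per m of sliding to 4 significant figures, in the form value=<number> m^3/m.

The intermediates appear rounded. All working math carries exact precision; one final rounding, at 4 significant digits.
Convert: Hardness H = 95.35 HV × 9.807 MPa/HV = 935.1 MPa = 9.351e+08 Pa.
SI base units throughout: W = 2.963 N, H = 9.351e+08 Pa, K = 5.920e-06.
Sliding wear rate dV/dL = K·W/H: 5.920e-06 · 2.963 / 9.351e+08 = 1.876e-14 m³/m.

value=1.876e-14 m^3/m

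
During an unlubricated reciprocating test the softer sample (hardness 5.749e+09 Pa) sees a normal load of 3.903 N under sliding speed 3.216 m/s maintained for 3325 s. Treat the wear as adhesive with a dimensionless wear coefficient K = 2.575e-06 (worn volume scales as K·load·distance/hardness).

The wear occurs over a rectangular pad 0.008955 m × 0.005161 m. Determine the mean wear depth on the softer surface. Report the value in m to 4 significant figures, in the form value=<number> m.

The intermediates are displayed rounded — the computation runs at full precision. Rounded once at the end: four significant figures.
Distance covered L = v·t = 3.216 m/s × 3325 s = 1.069e+04 m.
Contact area A = 0.008955 m × 0.005161 m = 4.622e-05 m².
Expressed in SI base units: W = 3.903 N, H = 5.749e+09 Pa, K = 2.575e-06.
Volume removed: V = K·W·L/H = 2.575e-06 · 3.903 · 1.069e+04 / 5.749e+09 = 1.869e-11 m³.
Depth of wear h = V/A = 1.869e-11 / 4.622e-05 = 4.045e-07 m.

value=4.045e-07 m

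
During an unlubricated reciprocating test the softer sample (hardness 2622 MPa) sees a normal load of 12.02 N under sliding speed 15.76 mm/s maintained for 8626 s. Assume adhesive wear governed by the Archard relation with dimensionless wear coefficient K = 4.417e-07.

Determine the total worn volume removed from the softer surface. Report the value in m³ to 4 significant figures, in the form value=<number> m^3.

value=2.753e-13 m^3

The intermediates appear rounded; the computation holds exact precision; one final rounding to four significant digits.
Convert: Sliding speed v = 15.76 mm/s = 0.01576 m/s. Path length L = v·t = 0.01576 m/s × 8626 s = 135.9 m.
Convert: Hardness H = 2622 MPa = 2.622e+09 Pa.
Restated in SI base units: W = 12.02 N, H = 2.622e+09 Pa, K = 4.417e-07.
Worn volume V = K·W·L/H = 4.417e-07 · 12.02 · 135.9 / 2.622e+09 = 2.753e-13 m³.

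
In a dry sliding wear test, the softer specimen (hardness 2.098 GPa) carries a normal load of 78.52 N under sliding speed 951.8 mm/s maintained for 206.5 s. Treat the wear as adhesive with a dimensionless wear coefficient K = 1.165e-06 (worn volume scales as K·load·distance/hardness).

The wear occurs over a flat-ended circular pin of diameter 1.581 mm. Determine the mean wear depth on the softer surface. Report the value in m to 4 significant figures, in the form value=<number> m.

value=4.365e-06 m

The computation runs at full precision; the intermediates are shown rounded, and one final rounding: 4 significant digits.
Convert: Sliding speed v = 951.8 mm/s = 0.9518 m/s. The distance L = v·t = 0.9518 m/s × 206.5 s = 196.5 m.
Convert: Hardness H = 2.098 GPa = 2.098e+09 Pa.
Convert: Pin diameter d = 1.581 mm = 0.001581 m. Contact area A = π·d²/4 = π·(0.001581 m)²/4 = 1.963e-06 m².
In SI base units: W = 78.52 N, H = 2.098e+09 Pa, K = 1.165e-06.
Archard volume V = K·W·L/H = 1.165e-06 · 78.52 · 196.5 / 2.098e+09 = 8.570e-12 m³.
Depth of wear h = V/A = 8.570e-12 / 1.963e-06 = 4.365e-06 m.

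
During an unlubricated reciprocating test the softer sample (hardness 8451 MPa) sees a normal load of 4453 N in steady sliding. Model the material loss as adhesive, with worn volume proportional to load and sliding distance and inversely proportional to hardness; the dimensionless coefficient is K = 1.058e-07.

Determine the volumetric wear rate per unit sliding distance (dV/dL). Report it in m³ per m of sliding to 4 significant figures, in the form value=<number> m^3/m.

value=5.575e-14 m^3/m

The intermediates are shown rounded, and every step carries full precision. Rounded once at the end: 4 significant digits.
Convert: Hardness H = 8451 MPa = 8.451e+09 Pa.
As SI base values: W = 4453 N, H = 8.451e+09 Pa, K = 1.058e-07.
Sliding wear rate dV/dL = K·W/H, so: 1.058e-07 · 4453 / 8.451e+09 = 5.575e-14 m³/m.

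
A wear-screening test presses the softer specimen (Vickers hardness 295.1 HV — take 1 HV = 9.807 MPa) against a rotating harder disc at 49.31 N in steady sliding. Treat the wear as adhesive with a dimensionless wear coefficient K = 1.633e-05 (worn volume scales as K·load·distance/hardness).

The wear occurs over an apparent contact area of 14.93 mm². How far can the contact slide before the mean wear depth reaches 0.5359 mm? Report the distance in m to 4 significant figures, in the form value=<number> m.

value=2.876e+04 m

All arithmetic keeps exact precision, and intermediates are displayed rounded. Rounded just once to 4 significant figures.
Hardness H = 295.1 HV × 9.807 MPa/HV = 2894 MPa = 2.894e+09 Pa.
Contact area A = 14.93 mm² = 1.493e-05 m².
Depth limit h_lim = 0.5359 mm = 5.359e-04 m.
Working in SI base units: W = 49.31 N, H = 2.894e+09 Pa, K = 1.633e-05.
Wearable volume V_lim = h_lim·A = 5.359e-04 · 1.493e-05 = 8.001e-09 m³.
So the life L = V_lim·H/(K·W) = 8.001e-09 · 2.894e+09 / (1.633e-05 · 49.31) = 2.876e+04 m.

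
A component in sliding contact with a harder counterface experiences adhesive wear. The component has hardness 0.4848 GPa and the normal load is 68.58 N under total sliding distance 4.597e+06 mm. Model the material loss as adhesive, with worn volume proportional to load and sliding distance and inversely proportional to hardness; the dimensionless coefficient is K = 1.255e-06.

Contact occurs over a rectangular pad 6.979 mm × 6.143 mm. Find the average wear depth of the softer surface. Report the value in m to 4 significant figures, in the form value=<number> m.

value=1.904e-05 m

The intermediates appear rounded. Each operation carries exact precision — a single final rounding, at four significant figures.
Convert: The distance L = 4.597e+06 mm = 4597 m.
Convert: Hardness H = 0.4848 GPa = 4.848e+08 Pa.
Convert: Pad sides 6.979 mm × 6.143 mm = 0.006979 m × 0.006143 m. Contact area A = 0.006979 m × 0.006143 m = 4.287e-05 m².
As SI base values: W = 68.58 N, H = 4.848e+08 Pa, K = 1.255e-06.
Archard relation: V = K·W·L/H = 1.255e-06 · 68.58 · 4597 / 4.848e+08 = 8.161e-10 m³.
Depth of wear h = V/A = 8.161e-10 / 4.287e-05 = 1.904e-05 m.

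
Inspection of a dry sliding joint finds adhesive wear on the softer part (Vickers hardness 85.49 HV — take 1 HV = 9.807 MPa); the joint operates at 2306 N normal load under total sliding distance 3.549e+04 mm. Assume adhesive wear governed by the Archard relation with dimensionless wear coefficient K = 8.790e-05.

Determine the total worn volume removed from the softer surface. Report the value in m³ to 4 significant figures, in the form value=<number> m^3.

value=8.580e-09 m^3

The intermediates appear rounded, and each operation keeps full float precision, and rounded just once, at 4 significant figures.
Convert: Sliding distance L = 3.549e+04 mm = 35.49 m.
Convert: Hardness H = 85.49 HV × 9.807 MPa/HV = 838.4 MPa = 8.384e+08 Pa.
In SI base units, W = 2306 N, H = 8.384e+08 Pa, K = 8.790e-05.
Worn volume V = K·W·L/H = 8.790e-05 · 2306 · 35.49 / 8.384e+08 = 8.580e-09 m³.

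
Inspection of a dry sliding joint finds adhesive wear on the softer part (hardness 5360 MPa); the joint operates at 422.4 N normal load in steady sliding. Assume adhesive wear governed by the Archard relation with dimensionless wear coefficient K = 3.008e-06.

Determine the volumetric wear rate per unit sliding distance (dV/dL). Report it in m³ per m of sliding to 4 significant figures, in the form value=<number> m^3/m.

value=2.370e-13 m^3/m

All working math holds exact precision — intermediate values appear rounded; rounded just once, at four significant digits.
Convert: Hardness H = 5360 MPa = 5.360e+09 Pa.
Collected in SI base units: W = 422.4 N, H = 5.360e+09 Pa, K = 3.008e-06.
Wear rate dV/dL = K·W/H (no L dependence): 3.008e-06 · 422.4 / 5.360e+09 = 2.370e-13 m³/m.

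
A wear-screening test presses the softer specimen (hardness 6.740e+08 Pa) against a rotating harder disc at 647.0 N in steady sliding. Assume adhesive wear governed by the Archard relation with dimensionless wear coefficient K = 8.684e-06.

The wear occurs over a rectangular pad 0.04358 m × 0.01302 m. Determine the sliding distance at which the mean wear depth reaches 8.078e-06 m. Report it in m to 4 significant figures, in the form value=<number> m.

value=549.8 m

Intermediates are displayed rounded. All arithmetic keeps exact precision; one final rounding: 4 significant figures.
Contact area A = 0.04358 m × 0.01302 m = 5.674e-04 m².
Working in SI base units: W = 647.0 N, H = 6.740e+08 Pa, K = 8.684e-06.
Volume at the limit: V_lim = h_lim·A = 8.078e-06 · 5.674e-04 = 4.584e-09 m³.
So the life L = V_lim·H/(K·W) = 4.584e-09 · 6.740e+08 / (8.684e-06 · 647.0) = 549.8 m.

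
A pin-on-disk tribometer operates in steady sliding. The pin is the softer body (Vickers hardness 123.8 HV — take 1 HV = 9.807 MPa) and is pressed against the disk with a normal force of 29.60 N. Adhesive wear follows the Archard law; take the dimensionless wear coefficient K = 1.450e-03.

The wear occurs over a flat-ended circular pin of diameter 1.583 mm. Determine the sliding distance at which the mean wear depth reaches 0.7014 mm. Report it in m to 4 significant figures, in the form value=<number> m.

All working math maintains full float precision, and displayed values are rounded. Rounded just once: 4 significant figures.
Hardness H = 123.8 HV × 9.807 MPa/HV = 1214 MPa = 1.214e+09 Pa.
Pin diameter d = 1.583 mm = 0.001583 m. Contact area A = π·d²/4 = π·(0.001583 m)²/4 = 1.968e-06 m².
Depth limit h_lim = 0.7014 mm = 7.014e-04 m.
As SI base values: W = 29.60 N, H = 1.214e+09 Pa, K = 1.450e-03.
Wearable volume V_lim = h_lim·A = 7.014e-04 · 1.968e-06 = 1.380e-09 m³.
So the life L = V_lim·H/(K·W) = 1.380e-09 · 1.214e+09 / (1.450e-03 · 29.60) = 39.05 m.

value=39.05 m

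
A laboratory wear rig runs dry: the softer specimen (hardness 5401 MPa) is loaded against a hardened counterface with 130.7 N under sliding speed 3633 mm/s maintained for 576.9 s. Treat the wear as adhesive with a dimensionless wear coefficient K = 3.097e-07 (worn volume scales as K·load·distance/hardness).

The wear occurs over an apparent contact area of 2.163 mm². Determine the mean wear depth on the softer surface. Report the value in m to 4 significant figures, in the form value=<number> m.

value=7.262e-06 m

Shown intermediates are rounded, and all arithmetic runs at full precision. Rounded just once: 4 significant digits.
Convert: Sliding speed v = 3633 mm/s = 3.633 m/s. Sliding distance L = v·t = 3.633 m/s × 576.9 s = 2096 m.
Convert: Hardness H = 5401 MPa = 5.401e+09 Pa.
Convert: Contact area A = 2.163 mm² = 2.163e-06 m².
In SI base units, W = 130.7 N, H = 5.401e+09 Pa, K = 3.097e-07.
Archard volume V = K·W·L/H = 3.097e-07 · 130.7 · 2096 / 5.401e+09 = 1.571e-11 m³.
Average depth h = V/A = 1.571e-11 / 2.163e-06 = 7.262e-06 m.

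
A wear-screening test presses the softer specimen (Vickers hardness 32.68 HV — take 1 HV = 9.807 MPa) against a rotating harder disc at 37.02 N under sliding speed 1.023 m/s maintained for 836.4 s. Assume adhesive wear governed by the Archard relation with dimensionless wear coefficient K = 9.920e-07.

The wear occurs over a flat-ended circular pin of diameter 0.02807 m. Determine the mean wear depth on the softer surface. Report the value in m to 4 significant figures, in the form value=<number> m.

Shown intermediates are rounded; the algebra holds full float precision, and rounded once at the end, at four significant digits.
Convert: Distance covered L = v·t = 1.023 m/s × 836.4 s = 855.6 m.
Convert: Hardness H = 32.68 HV × 9.807 MPa/HV = 320.5 MPa = 3.205e+08 Pa.
Convert: Contact area A = π·d²/4 = π·(0.02807 m)²/4 = 6.188e-04 m².
Expressed in SI base units: W = 37.02 N, H = 3.205e+08 Pa, K = 9.920e-07.
Apply Archard: V = K·W·L/H = 9.920e-07 · 37.02 · 855.6 / 3.205e+08 = 9.804e-11 m³.
Depth of wear h = V/A = 9.804e-11 / 6.188e-04 = 1.584e-07 m.

value=1.584e-07 m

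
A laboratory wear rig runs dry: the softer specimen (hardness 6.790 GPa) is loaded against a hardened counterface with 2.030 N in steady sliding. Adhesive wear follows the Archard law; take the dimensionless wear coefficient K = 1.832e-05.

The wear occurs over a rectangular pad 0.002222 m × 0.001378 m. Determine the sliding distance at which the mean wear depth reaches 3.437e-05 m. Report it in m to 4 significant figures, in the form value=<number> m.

value=1.921e+04 m

Printed values are rounded — all working math keeps full precision — one last rounding, at four significant figures.
Hardness H = 6.790 GPa = 6.790e+09 Pa.
Contact area A = 0.002222 m × 0.001378 m = 3.062e-06 m².
In SI base units, W = 2.030 N, H = 6.790e+09 Pa, K = 1.832e-05.
Volume at the limit: V_lim = h_lim·A = 3.437e-05 · 3.062e-06 = 1.052e-10 m³.
Thus life L = V_lim·H/(K·W) = 1.052e-10 · 6.790e+09 / (1.832e-05 · 2.030) = 1.921e+04 m.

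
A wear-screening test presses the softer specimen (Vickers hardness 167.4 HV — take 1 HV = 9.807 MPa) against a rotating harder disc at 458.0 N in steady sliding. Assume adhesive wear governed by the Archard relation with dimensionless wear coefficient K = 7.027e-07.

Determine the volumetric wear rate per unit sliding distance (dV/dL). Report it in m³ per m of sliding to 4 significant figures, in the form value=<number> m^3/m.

Every step carries full float precision, and intermediates appear rounded; a single final rounding to 4 significant figures.
Hardness H = 167.4 HV × 9.807 MPa/HV = 1642 MPa = 1.642e+09 Pa.
Restated in SI base units: W = 458.0 N, H = 1.642e+09 Pa, K = 7.027e-07.
Wear rate dV/dL = K·W/H (independent of L): 7.027e-07 · 458.0 / 1.642e+09 = 1.960e-13 m³/m.

value=1.960e-13 m^3/m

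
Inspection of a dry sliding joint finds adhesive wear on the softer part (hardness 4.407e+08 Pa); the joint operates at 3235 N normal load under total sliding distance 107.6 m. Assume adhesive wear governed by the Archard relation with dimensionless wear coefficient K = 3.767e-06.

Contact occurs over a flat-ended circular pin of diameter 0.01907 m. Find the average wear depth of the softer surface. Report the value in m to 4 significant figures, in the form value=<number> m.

value=1.042e-05 m

Intermediates appear rounded, and the computation runs at exact precision — rounded once at the end: 4 significant digits.
Convert: Contact area A = π·d²/4 = π·(0.01907 m)²/4 = 2.856e-04 m².
In SI base units, W = 3235 N, H = 4.407e+08 Pa, K = 3.767e-06.
Worn volume V = K·W·L/H = 3.767e-06 · 3235 · 107.6 / 4.407e+08 = 2.975e-09 m³.
Mean depth h = V/A = 2.975e-09 / 2.856e-04 = 1.042e-05 m.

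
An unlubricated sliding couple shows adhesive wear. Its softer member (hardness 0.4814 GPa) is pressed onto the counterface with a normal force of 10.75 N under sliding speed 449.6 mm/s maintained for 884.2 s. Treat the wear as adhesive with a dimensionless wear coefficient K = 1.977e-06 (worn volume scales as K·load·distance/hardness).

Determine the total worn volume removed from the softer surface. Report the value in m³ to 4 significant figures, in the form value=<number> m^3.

Intermediate values appear rounded — the computation keeps exact precision; rounded once at the end: four significant digits.
Sliding speed v = 449.6 mm/s = 0.4496 m/s. The distance L = v·t = 0.4496 m/s × 884.2 s = 397.5 m.
Hardness H = 0.4814 GPa = 4.814e+08 Pa.
Working in SI base units: W = 10.75 N, H = 4.814e+08 Pa, K = 1.977e-06.
Wear volume V = K·W·L/H = 1.977e-06 · 10.75 · 397.5 / 4.814e+08 = 1.755e-11 m³.

value=1.755e-11 m^3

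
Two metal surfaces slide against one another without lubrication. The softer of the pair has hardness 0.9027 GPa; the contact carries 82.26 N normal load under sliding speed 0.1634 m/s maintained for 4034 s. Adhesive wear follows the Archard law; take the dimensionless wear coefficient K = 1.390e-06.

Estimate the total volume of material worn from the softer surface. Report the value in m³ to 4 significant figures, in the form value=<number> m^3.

The intermediates are displayed rounded — all working math carries exact precision, and a lone final rounding, at four significant digits.
Sliding distance L = v·t = 0.1634 m/s × 4034 s = 659.2 m.
Hardness H = 0.9027 GPa = 9.027e+08 Pa.
SI base units throughout: W = 82.26 N, H = 9.027e+08 Pa, K = 1.390e-06.
Worn volume V = K·W·L/H = 1.390e-06 · 82.26 · 659.2 / 9.027e+08 = 8.349e-11 m³.

value=8.349e-11 m^3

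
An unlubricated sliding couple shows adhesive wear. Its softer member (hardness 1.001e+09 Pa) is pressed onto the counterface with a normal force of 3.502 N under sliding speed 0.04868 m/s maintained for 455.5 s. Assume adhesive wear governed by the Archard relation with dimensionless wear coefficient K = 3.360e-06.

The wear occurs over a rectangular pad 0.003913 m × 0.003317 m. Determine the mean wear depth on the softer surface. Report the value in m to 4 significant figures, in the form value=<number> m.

value=2.008e-08 m

Printed values are rounded, and every step runs at full float precision, and one final rounding to 4 significant figures.
Convert: Distance covered L = v·t = 0.04868 m/s × 455.5 s = 22.17 m.
Convert: Contact area A = 0.003913 m × 0.003317 m = 1.298e-05 m².
Restated in SI base units: W = 3.502 N, H = 1.001e+09 Pa, K = 3.360e-06.
Archard relation: V = K·W·L/H = 3.360e-06 · 3.502 · 22.17 / 1.001e+09 = 2.607e-13 m³.
Mean wear depth h = V/A = 2.607e-13 / 1.298e-05 = 2.008e-08 m.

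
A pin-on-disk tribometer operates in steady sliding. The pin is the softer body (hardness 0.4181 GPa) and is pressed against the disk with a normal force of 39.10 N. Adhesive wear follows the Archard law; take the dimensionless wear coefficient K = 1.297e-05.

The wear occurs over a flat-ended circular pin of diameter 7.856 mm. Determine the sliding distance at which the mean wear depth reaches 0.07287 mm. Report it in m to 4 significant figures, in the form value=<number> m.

value=2912 m

All working math runs at exact precision; intermediates are shown rounded; one final rounding: four significant figures.
Convert: Hardness H = 0.4181 GPa = 4.181e+08 Pa.
Convert: Pin diameter d = 7.856 mm = 0.007856 m. Contact area A = π·d²/4 = π·(0.007856 m)²/4 = 4.847e-05 m².
Convert: Depth limit h_lim = 0.07287 mm = 7.287e-05 m.
Expressed in SI base units: W = 39.10 N, H = 4.181e+08 Pa, K = 1.297e-05.
Volume at the limit: V_lim = h_lim·A = 7.287e-05 · 4.847e-05 = 3.532e-09 m³.
So the life L = V_lim·H/(K·W) = 3.532e-09 · 4.181e+08 / (1.297e-05 · 39.10) = 2912 m.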